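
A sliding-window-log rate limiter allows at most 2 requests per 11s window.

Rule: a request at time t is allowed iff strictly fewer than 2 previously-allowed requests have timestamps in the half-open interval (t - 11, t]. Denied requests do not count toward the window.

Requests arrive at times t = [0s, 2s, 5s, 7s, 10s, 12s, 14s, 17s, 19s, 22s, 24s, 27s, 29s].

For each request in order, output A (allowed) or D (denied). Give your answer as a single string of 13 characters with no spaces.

Tracking allowed requests in the window:
  req#1 t=0s: ALLOW
  req#2 t=2s: ALLOW
  req#3 t=5s: DENY
  req#4 t=7s: DENY
  req#5 t=10s: DENY
  req#6 t=12s: ALLOW
  req#7 t=14s: ALLOW
  req#8 t=17s: DENY
  req#9 t=19s: DENY
  req#10 t=22s: DENY
  req#11 t=24s: ALLOW
  req#12 t=27s: ALLOW
  req#13 t=29s: DENY

Answer: AADDDAADDDAAD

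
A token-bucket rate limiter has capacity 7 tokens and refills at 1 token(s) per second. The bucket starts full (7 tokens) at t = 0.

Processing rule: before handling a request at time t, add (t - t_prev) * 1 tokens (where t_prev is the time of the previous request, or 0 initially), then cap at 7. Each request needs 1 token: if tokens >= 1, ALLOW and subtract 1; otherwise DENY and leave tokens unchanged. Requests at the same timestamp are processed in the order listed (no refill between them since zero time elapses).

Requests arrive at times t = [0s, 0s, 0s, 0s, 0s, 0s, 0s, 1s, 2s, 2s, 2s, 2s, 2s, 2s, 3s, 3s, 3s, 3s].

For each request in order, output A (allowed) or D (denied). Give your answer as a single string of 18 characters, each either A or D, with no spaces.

Answer: AAAAAAAAADDDDDADDD

Derivation:
Simulating step by step:
  req#1 t=0s: ALLOW
  req#2 t=0s: ALLOW
  req#3 t=0s: ALLOW
  req#4 t=0s: ALLOW
  req#5 t=0s: ALLOW
  req#6 t=0s: ALLOW
  req#7 t=0s: ALLOW
  req#8 t=1s: ALLOW
  req#9 t=2s: ALLOW
  req#10 t=2s: DENY
  req#11 t=2s: DENY
  req#12 t=2s: DENY
  req#13 t=2s: DENY
  req#14 t=2s: DENY
  req#15 t=3s: ALLOW
  req#16 t=3s: DENY
  req#17 t=3s: DENY
  req#18 t=3s: DENY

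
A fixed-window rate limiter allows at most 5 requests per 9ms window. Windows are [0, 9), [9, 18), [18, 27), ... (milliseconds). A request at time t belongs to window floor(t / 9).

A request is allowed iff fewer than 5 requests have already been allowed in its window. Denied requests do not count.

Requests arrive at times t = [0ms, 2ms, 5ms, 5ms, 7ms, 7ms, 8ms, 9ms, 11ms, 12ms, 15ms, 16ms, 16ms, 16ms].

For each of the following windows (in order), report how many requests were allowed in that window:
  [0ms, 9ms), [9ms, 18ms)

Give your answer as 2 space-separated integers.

Processing requests:
  req#1 t=0ms (window 0): ALLOW
  req#2 t=2ms (window 0): ALLOW
  req#3 t=5ms (window 0): ALLOW
  req#4 t=5ms (window 0): ALLOW
  req#5 t=7ms (window 0): ALLOW
  req#6 t=7ms (window 0): DENY
  req#7 t=8ms (window 0): DENY
  req#8 t=9ms (window 1): ALLOW
  req#9 t=11ms (window 1): ALLOW
  req#10 t=12ms (window 1): ALLOW
  req#11 t=15ms (window 1): ALLOW
  req#12 t=16ms (window 1): ALLOW
  req#13 t=16ms (window 1): DENY
  req#14 t=16ms (window 1): DENY

Allowed counts by window: 5 5

Answer: 5 5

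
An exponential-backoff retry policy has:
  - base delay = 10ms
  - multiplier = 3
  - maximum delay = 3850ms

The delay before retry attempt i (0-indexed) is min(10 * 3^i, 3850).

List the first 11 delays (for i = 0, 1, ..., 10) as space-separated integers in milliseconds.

Computing each delay:
  i=0: min(10*3^0, 3850) = 10
  i=1: min(10*3^1, 3850) = 30
  i=2: min(10*3^2, 3850) = 90
  i=3: min(10*3^3, 3850) = 270
  i=4: min(10*3^4, 3850) = 810
  i=5: min(10*3^5, 3850) = 2430
  i=6: min(10*3^6, 3850) = 3850
  i=7: min(10*3^7, 3850) = 3850
  i=8: min(10*3^8, 3850) = 3850
  i=9: min(10*3^9, 3850) = 3850
  i=10: min(10*3^10, 3850) = 3850

Answer: 10 30 90 270 810 2430 3850 3850 3850 3850 3850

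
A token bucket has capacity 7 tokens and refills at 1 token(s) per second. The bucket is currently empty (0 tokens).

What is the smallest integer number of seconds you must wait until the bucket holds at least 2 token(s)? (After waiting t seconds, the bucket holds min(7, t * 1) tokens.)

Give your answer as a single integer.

Answer: 2

Derivation:
Need t * 1 >= 2, so t >= 2/1.
Smallest integer t = ceil(2/1) = 2.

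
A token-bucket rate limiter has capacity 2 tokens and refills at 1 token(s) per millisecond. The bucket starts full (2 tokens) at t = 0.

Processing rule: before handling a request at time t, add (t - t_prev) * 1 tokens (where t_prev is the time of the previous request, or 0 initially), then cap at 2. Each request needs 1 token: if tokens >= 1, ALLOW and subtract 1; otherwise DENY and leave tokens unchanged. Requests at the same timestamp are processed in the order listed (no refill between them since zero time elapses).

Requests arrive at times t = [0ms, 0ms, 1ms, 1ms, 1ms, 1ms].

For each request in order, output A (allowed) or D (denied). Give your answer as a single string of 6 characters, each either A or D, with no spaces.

Answer: AAADDD

Derivation:
Simulating step by step:
  req#1 t=0ms: ALLOW
  req#2 t=0ms: ALLOW
  req#3 t=1ms: ALLOW
  req#4 t=1ms: DENY
  req#5 t=1ms: DENY
  req#6 t=1ms: DENY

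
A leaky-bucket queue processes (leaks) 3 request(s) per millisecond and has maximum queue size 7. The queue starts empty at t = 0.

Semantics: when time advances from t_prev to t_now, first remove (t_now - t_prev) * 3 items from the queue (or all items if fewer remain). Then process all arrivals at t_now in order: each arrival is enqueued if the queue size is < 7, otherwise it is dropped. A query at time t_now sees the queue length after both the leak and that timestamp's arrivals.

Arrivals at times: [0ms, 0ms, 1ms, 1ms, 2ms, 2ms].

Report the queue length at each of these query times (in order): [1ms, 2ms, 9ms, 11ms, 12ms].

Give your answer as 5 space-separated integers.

Answer: 2 2 0 0 0

Derivation:
Queue lengths at query times:
  query t=1ms: backlog = 2
  query t=2ms: backlog = 2
  query t=9ms: backlog = 0
  query t=11ms: backlog = 0
  query t=12ms: backlog = 0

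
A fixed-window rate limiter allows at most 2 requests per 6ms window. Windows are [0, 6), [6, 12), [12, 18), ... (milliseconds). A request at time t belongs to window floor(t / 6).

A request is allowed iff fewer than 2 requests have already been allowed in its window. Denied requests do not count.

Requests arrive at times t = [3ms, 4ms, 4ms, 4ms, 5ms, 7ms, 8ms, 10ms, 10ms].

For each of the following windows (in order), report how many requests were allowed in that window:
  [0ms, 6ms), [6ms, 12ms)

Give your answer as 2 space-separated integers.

Answer: 2 2

Derivation:
Processing requests:
  req#1 t=3ms (window 0): ALLOW
  req#2 t=4ms (window 0): ALLOW
  req#3 t=4ms (window 0): DENY
  req#4 t=4ms (window 0): DENY
  req#5 t=5ms (window 0): DENY
  req#6 t=7ms (window 1): ALLOW
  req#7 t=8ms (window 1): ALLOW
  req#8 t=10ms (window 1): DENY
  req#9 t=10ms (window 1): DENY

Allowed counts by window: 2 2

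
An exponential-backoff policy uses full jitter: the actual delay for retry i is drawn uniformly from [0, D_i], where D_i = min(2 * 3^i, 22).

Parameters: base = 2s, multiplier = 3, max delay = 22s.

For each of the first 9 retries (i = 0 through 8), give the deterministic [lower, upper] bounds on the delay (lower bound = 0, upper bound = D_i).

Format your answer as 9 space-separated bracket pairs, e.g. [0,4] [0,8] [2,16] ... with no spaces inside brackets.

Computing bounds per retry:
  i=0: D_i=min(2*3^0,22)=2, bounds=[0,2]
  i=1: D_i=min(2*3^1,22)=6, bounds=[0,6]
  i=2: D_i=min(2*3^2,22)=18, bounds=[0,18]
  i=3: D_i=min(2*3^3,22)=22, bounds=[0,22]
  i=4: D_i=min(2*3^4,22)=22, bounds=[0,22]
  i=5: D_i=min(2*3^5,22)=22, bounds=[0,22]
  i=6: D_i=min(2*3^6,22)=22, bounds=[0,22]
  i=7: D_i=min(2*3^7,22)=22, bounds=[0,22]
  i=8: D_i=min(2*3^8,22)=22, bounds=[0,22]

Answer: [0,2] [0,6] [0,18] [0,22] [0,22] [0,22] [0,22] [0,22] [0,22]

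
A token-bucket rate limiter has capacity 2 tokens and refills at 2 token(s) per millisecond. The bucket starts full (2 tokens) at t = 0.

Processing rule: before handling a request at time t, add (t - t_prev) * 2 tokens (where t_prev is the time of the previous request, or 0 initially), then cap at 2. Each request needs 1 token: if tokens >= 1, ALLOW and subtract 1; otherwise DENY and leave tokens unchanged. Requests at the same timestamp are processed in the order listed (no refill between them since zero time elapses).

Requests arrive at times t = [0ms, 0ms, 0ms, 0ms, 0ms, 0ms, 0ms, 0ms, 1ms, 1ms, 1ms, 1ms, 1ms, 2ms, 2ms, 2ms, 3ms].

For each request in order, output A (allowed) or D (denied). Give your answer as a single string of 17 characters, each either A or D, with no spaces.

Answer: AADDDDDDAADDDAADA

Derivation:
Simulating step by step:
  req#1 t=0ms: ALLOW
  req#2 t=0ms: ALLOW
  req#3 t=0ms: DENY
  req#4 t=0ms: DENY
  req#5 t=0ms: DENY
  req#6 t=0ms: DENY
  req#7 t=0ms: DENY
  req#8 t=0ms: DENY
  req#9 t=1ms: ALLOW
  req#10 t=1ms: ALLOW
  req#11 t=1ms: DENY
  req#12 t=1ms: DENY
  req#13 t=1ms: DENY
  req#14 t=2ms: ALLOW
  req#15 t=2ms: ALLOW
  req#16 t=2ms: DENY
  req#17 t=3ms: ALLOW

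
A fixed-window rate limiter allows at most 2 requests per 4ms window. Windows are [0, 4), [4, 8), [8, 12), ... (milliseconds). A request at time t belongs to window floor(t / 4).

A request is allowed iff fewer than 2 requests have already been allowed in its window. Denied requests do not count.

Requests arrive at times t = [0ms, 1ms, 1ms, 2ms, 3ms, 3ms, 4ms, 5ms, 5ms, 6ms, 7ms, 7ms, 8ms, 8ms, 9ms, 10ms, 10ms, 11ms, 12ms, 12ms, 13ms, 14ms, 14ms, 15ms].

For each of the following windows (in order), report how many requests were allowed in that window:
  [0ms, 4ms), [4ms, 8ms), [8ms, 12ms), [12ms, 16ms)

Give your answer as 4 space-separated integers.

Answer: 2 2 2 2

Derivation:
Processing requests:
  req#1 t=0ms (window 0): ALLOW
  req#2 t=1ms (window 0): ALLOW
  req#3 t=1ms (window 0): DENY
  req#4 t=2ms (window 0): DENY
  req#5 t=3ms (window 0): DENY
  req#6 t=3ms (window 0): DENY
  req#7 t=4ms (window 1): ALLOW
  req#8 t=5ms (window 1): ALLOW
  req#9 t=5ms (window 1): DENY
  req#10 t=6ms (window 1): DENY
  req#11 t=7ms (window 1): DENY
  req#12 t=7ms (window 1): DENY
  req#13 t=8ms (window 2): ALLOW
  req#14 t=8ms (window 2): ALLOW
  req#15 t=9ms (window 2): DENY
  req#16 t=10ms (window 2): DENY
  req#17 t=10ms (window 2): DENY
  req#18 t=11ms (window 2): DENY
  req#19 t=12ms (window 3): ALLOW
  req#20 t=12ms (window 3): ALLOW
  req#21 t=13ms (window 3): DENY
  req#22 t=14ms (window 3): DENY
  req#23 t=14ms (window 3): DENY
  req#24 t=15ms (window 3): DENY

Allowed counts by window: 2 2 2 2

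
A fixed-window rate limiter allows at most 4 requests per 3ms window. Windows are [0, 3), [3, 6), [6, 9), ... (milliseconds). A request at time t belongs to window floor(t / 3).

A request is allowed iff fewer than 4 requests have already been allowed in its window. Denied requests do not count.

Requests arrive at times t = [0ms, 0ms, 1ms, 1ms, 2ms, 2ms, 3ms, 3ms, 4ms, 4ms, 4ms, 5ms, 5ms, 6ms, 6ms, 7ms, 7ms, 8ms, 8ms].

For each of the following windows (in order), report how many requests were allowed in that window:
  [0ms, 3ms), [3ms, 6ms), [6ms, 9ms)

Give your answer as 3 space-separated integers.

Answer: 4 4 4

Derivation:
Processing requests:
  req#1 t=0ms (window 0): ALLOW
  req#2 t=0ms (window 0): ALLOW
  req#3 t=1ms (window 0): ALLOW
  req#4 t=1ms (window 0): ALLOW
  req#5 t=2ms (window 0): DENY
  req#6 t=2ms (window 0): DENY
  req#7 t=3ms (window 1): ALLOW
  req#8 t=3ms (window 1): ALLOW
  req#9 t=4ms (window 1): ALLOW
  req#10 t=4ms (window 1): ALLOW
  req#11 t=4ms (window 1): DENY
  req#12 t=5ms (window 1): DENY
  req#13 t=5ms (window 1): DENY
  req#14 t=6ms (window 2): ALLOW
  req#15 t=6ms (window 2): ALLOW
  req#16 t=7ms (window 2): ALLOW
  req#17 t=7ms (window 2): ALLOW
  req#18 t=8ms (window 2): DENY
  req#19 t=8ms (window 2): DENY

Allowed counts by window: 4 4 4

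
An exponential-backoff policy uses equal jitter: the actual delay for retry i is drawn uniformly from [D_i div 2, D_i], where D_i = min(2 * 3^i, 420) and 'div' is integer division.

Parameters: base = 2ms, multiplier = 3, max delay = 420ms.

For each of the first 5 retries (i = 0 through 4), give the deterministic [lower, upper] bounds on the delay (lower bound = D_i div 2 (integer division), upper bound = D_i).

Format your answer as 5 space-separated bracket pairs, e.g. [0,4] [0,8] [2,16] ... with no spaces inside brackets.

Answer: [1,2] [3,6] [9,18] [27,54] [81,162]

Derivation:
Computing bounds per retry:
  i=0: D_i=min(2*3^0,420)=2, bounds=[1,2]
  i=1: D_i=min(2*3^1,420)=6, bounds=[3,6]
  i=2: D_i=min(2*3^2,420)=18, bounds=[9,18]
  i=3: D_i=min(2*3^3,420)=54, bounds=[27,54]
  i=4: D_i=min(2*3^4,420)=162, bounds=[81,162]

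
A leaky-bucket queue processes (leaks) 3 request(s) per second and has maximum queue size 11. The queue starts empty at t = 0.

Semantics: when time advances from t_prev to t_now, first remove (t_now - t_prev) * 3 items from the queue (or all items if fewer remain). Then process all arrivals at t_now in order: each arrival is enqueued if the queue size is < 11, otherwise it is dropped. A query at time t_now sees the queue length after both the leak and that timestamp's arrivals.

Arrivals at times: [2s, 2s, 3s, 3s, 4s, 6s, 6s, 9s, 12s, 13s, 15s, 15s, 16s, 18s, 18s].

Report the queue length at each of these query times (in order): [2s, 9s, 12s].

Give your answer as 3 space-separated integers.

Queue lengths at query times:
  query t=2s: backlog = 2
  query t=9s: backlog = 1
  query t=12s: backlog = 1

Answer: 2 1 1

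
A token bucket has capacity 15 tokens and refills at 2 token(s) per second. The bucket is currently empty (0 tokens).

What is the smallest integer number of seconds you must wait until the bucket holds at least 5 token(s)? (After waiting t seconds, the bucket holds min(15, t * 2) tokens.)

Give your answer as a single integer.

Need t * 2 >= 5, so t >= 5/2.
Smallest integer t = ceil(5/2) = 3.

Answer: 3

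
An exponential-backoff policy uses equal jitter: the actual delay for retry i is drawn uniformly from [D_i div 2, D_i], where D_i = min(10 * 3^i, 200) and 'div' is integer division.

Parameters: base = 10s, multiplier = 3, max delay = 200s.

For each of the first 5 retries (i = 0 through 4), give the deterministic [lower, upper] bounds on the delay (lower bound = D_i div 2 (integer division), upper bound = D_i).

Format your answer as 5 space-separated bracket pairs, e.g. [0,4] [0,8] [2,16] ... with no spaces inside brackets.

Computing bounds per retry:
  i=0: D_i=min(10*3^0,200)=10, bounds=[5,10]
  i=1: D_i=min(10*3^1,200)=30, bounds=[15,30]
  i=2: D_i=min(10*3^2,200)=90, bounds=[45,90]
  i=3: D_i=min(10*3^3,200)=200, bounds=[100,200]
  i=4: D_i=min(10*3^4,200)=200, bounds=[100,200]

Answer: [5,10] [15,30] [45,90] [100,200] [100,200]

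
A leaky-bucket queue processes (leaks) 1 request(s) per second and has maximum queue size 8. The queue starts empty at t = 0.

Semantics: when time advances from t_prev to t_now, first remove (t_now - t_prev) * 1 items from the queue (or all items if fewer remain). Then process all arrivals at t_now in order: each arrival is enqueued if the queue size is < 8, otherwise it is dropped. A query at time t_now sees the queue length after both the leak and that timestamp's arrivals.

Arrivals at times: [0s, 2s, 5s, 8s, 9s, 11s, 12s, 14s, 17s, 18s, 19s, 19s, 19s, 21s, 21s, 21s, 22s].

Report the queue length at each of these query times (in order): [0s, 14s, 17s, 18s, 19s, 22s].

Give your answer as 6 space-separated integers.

Answer: 1 1 1 1 3 4

Derivation:
Queue lengths at query times:
  query t=0s: backlog = 1
  query t=14s: backlog = 1
  query t=17s: backlog = 1
  query t=18s: backlog = 1
  query t=19s: backlog = 3
  query t=22s: backlog = 4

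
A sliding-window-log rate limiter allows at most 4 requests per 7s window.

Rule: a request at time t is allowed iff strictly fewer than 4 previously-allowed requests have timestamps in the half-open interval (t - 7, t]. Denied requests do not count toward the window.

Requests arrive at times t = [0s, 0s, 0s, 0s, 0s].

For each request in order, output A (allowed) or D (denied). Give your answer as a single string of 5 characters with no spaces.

Tracking allowed requests in the window:
  req#1 t=0s: ALLOW
  req#2 t=0s: ALLOW
  req#3 t=0s: ALLOW
  req#4 t=0s: ALLOW
  req#5 t=0s: DENY

Answer: AAAAD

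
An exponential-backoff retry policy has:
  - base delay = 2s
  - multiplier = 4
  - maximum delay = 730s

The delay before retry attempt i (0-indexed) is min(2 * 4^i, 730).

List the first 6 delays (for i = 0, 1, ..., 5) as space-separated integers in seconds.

Computing each delay:
  i=0: min(2*4^0, 730) = 2
  i=1: min(2*4^1, 730) = 8
  i=2: min(2*4^2, 730) = 32
  i=3: min(2*4^3, 730) = 128
  i=4: min(2*4^4, 730) = 512
  i=5: min(2*4^5, 730) = 730

Answer: 2 8 32 128 512 730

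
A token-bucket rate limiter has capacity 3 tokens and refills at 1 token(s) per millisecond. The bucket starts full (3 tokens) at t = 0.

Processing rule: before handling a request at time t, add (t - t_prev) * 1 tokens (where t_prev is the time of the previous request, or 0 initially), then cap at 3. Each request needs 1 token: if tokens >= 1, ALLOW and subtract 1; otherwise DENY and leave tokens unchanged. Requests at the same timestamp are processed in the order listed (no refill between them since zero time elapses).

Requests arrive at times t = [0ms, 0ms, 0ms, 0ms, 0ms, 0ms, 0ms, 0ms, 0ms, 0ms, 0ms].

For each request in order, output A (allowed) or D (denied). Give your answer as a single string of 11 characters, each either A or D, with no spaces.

Simulating step by step:
  req#1 t=0ms: ALLOW
  req#2 t=0ms: ALLOW
  req#3 t=0ms: ALLOW
  req#4 t=0ms: DENY
  req#5 t=0ms: DENY
  req#6 t=0ms: DENY
  req#7 t=0ms: DENY
  req#8 t=0ms: DENY
  req#9 t=0ms: DENY
  req#10 t=0ms: DENY
  req#11 t=0ms: DENY

Answer: AAADDDDDDDD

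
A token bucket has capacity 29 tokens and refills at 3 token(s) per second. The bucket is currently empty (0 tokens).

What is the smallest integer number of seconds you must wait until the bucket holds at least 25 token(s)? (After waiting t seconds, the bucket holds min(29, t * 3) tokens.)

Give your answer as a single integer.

Need t * 3 >= 25, so t >= 25/3.
Smallest integer t = ceil(25/3) = 9.

Answer: 9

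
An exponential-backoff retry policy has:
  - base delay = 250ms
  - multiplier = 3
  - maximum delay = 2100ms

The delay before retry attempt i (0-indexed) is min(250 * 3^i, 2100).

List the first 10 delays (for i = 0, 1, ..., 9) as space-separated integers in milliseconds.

Computing each delay:
  i=0: min(250*3^0, 2100) = 250
  i=1: min(250*3^1, 2100) = 750
  i=2: min(250*3^2, 2100) = 2100
  i=3: min(250*3^3, 2100) = 2100
  i=4: min(250*3^4, 2100) = 2100
  i=5: min(250*3^5, 2100) = 2100
  i=6: min(250*3^6, 2100) = 2100
  i=7: min(250*3^7, 2100) = 2100
  i=8: min(250*3^8, 2100) = 2100
  i=9: min(250*3^9, 2100) = 2100

Answer: 250 750 2100 2100 2100 2100 2100 2100 2100 2100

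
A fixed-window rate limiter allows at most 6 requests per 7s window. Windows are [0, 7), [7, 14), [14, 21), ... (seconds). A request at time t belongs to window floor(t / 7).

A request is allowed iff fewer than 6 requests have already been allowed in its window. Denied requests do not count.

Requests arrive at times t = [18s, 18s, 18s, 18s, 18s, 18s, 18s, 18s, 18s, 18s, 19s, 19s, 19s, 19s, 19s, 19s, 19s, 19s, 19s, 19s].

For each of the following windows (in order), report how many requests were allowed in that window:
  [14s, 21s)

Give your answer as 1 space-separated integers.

Processing requests:
  req#1 t=18s (window 2): ALLOW
  req#2 t=18s (window 2): ALLOW
  req#3 t=18s (window 2): ALLOW
  req#4 t=18s (window 2): ALLOW
  req#5 t=18s (window 2): ALLOW
  req#6 t=18s (window 2): ALLOW
  req#7 t=18s (window 2): DENY
  req#8 t=18s (window 2): DENY
  req#9 t=18s (window 2): DENY
  req#10 t=18s (window 2): DENY
  req#11 t=19s (window 2): DENY
  req#12 t=19s (window 2): DENY
  req#13 t=19s (window 2): DENY
  req#14 t=19s (window 2): DENY
  req#15 t=19s (window 2): DENY
  req#16 t=19s (window 2): DENY
  req#17 t=19s (window 2): DENY
  req#18 t=19s (window 2): DENY
  req#19 t=19s (window 2): DENY
  req#20 t=19s (window 2): DENY

Allowed counts by window: 6

Answer: 6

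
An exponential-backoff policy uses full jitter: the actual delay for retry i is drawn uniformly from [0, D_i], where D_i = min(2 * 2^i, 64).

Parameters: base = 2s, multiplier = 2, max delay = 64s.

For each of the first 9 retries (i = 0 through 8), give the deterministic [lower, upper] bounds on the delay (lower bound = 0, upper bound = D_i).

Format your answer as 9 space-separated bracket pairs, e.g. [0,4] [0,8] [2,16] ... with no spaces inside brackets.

Answer: [0,2] [0,4] [0,8] [0,16] [0,32] [0,64] [0,64] [0,64] [0,64]

Derivation:
Computing bounds per retry:
  i=0: D_i=min(2*2^0,64)=2, bounds=[0,2]
  i=1: D_i=min(2*2^1,64)=4, bounds=[0,4]
  i=2: D_i=min(2*2^2,64)=8, bounds=[0,8]
  i=3: D_i=min(2*2^3,64)=16, bounds=[0,16]
  i=4: D_i=min(2*2^4,64)=32, bounds=[0,32]
  i=5: D_i=min(2*2^5,64)=64, bounds=[0,64]
  i=6: D_i=min(2*2^6,64)=64, bounds=[0,64]
  i=7: D_i=min(2*2^7,64)=64, bounds=[0,64]
  i=8: D_i=min(2*2^8,64)=64, bounds=[0,64]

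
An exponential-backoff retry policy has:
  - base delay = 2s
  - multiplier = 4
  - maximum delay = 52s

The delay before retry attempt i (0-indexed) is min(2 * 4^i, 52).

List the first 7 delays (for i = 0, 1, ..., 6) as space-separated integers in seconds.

Computing each delay:
  i=0: min(2*4^0, 52) = 2
  i=1: min(2*4^1, 52) = 8
  i=2: min(2*4^2, 52) = 32
  i=3: min(2*4^3, 52) = 52
  i=4: min(2*4^4, 52) = 52
  i=5: min(2*4^5, 52) = 52
  i=6: min(2*4^6, 52) = 52

Answer: 2 8 32 52 52 52 52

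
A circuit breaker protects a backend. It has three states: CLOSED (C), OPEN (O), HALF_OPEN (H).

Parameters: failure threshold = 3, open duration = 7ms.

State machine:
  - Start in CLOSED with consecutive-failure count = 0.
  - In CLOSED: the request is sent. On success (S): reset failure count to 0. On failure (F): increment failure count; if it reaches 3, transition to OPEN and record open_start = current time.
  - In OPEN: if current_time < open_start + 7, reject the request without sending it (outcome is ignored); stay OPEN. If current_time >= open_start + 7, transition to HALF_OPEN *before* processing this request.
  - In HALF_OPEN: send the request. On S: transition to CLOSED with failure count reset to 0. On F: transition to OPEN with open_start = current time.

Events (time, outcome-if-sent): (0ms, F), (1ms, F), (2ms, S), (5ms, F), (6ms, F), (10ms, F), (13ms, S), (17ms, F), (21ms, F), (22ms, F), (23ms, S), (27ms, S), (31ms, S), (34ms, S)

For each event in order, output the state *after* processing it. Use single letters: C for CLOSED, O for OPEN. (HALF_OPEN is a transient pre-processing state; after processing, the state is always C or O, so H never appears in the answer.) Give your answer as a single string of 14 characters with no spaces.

State after each event:
  event#1 t=0ms outcome=F: state=CLOSED
  event#2 t=1ms outcome=F: state=CLOSED
  event#3 t=2ms outcome=S: state=CLOSED
  event#4 t=5ms outcome=F: state=CLOSED
  event#5 t=6ms outcome=F: state=CLOSED
  event#6 t=10ms outcome=F: state=OPEN
  event#7 t=13ms outcome=S: state=OPEN
  event#8 t=17ms outcome=F: state=OPEN
  event#9 t=21ms outcome=F: state=OPEN
  event#10 t=22ms outcome=F: state=OPEN
  event#11 t=23ms outcome=S: state=OPEN
  event#12 t=27ms outcome=S: state=CLOSED
  event#13 t=31ms outcome=S: state=CLOSED
  event#14 t=34ms outcome=S: state=CLOSED

Answer: CCCCCOOOOOOCCC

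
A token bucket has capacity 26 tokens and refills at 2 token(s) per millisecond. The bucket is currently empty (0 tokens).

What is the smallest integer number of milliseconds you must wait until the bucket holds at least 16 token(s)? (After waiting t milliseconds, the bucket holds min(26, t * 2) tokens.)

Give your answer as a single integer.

Answer: 8

Derivation:
Need t * 2 >= 16, so t >= 16/2.
Smallest integer t = ceil(16/2) = 8.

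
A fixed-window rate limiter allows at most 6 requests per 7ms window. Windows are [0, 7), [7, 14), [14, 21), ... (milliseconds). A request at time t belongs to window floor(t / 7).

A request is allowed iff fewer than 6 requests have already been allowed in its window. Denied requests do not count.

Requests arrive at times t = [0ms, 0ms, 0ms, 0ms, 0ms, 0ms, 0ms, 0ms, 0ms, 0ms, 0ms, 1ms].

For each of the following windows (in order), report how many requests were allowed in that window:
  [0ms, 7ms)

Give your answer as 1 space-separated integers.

Processing requests:
  req#1 t=0ms (window 0): ALLOW
  req#2 t=0ms (window 0): ALLOW
  req#3 t=0ms (window 0): ALLOW
  req#4 t=0ms (window 0): ALLOW
  req#5 t=0ms (window 0): ALLOW
  req#6 t=0ms (window 0): ALLOW
  req#7 t=0ms (window 0): DENY
  req#8 t=0ms (window 0): DENY
  req#9 t=0ms (window 0): DENY
  req#10 t=0ms (window 0): DENY
  req#11 t=0ms (window 0): DENY
  req#12 t=1ms (window 0): DENY

Allowed counts by window: 6

Answer: 6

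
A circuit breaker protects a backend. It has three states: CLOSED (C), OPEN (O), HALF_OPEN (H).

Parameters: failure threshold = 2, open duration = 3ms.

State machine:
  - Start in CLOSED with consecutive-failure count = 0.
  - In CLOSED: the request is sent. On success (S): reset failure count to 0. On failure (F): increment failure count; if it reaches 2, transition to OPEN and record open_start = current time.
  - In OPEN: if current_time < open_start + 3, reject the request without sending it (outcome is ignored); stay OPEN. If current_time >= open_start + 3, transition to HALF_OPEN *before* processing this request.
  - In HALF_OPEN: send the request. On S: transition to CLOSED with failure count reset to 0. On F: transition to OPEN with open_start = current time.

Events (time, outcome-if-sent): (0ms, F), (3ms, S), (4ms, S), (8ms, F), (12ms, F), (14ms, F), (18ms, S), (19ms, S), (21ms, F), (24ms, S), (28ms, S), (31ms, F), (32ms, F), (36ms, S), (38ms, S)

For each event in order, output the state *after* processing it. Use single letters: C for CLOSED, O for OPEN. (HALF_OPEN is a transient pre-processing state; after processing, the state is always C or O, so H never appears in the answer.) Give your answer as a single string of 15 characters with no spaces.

Answer: CCCCOOCCCCCCOCC

Derivation:
State after each event:
  event#1 t=0ms outcome=F: state=CLOSED
  event#2 t=3ms outcome=S: state=CLOSED
  event#3 t=4ms outcome=S: state=CLOSED
  event#4 t=8ms outcome=F: state=CLOSED
  event#5 t=12ms outcome=F: state=OPEN
  event#6 t=14ms outcome=F: state=OPEN
  event#7 t=18ms outcome=S: state=CLOSED
  event#8 t=19ms outcome=S: state=CLOSED
  event#9 t=21ms outcome=F: state=CLOSED
  event#10 t=24ms outcome=S: state=CLOSED
  event#11 t=28ms outcome=S: state=CLOSED
  event#12 t=31ms outcome=F: state=CLOSED
  event#13 t=32ms outcome=F: state=OPEN
  event#14 t=36ms outcome=S: state=CLOSED
  event#15 t=38ms outcome=S: state=CLOSED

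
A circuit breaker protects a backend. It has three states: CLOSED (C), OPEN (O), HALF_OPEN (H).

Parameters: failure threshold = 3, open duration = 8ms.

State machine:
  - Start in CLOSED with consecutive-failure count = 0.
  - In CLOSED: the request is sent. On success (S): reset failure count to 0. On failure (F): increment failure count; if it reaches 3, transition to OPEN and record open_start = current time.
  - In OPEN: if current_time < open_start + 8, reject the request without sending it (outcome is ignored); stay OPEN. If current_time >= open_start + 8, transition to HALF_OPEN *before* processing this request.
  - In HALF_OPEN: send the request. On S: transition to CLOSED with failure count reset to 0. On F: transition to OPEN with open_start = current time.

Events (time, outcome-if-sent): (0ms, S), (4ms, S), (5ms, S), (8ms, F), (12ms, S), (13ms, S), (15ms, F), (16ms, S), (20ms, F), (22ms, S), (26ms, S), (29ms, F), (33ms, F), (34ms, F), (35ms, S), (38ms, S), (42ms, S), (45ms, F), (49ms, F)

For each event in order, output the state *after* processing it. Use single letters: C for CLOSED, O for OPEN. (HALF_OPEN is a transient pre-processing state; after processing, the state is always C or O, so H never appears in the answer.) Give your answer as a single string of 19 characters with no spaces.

Answer: CCCCCCCCCCCCCOOOCCC

Derivation:
State after each event:
  event#1 t=0ms outcome=S: state=CLOSED
  event#2 t=4ms outcome=S: state=CLOSED
  event#3 t=5ms outcome=S: state=CLOSED
  event#4 t=8ms outcome=F: state=CLOSED
  event#5 t=12ms outcome=S: state=CLOSED
  event#6 t=13ms outcome=S: state=CLOSED
  event#7 t=15ms outcome=F: state=CLOSED
  event#8 t=16ms outcome=S: state=CLOSED
  event#9 t=20ms outcome=F: state=CLOSED
  event#10 t=22ms outcome=S: state=CLOSED
  event#11 t=26ms outcome=S: state=CLOSED
  event#12 t=29ms outcome=F: state=CLOSED
  event#13 t=33ms outcome=F: state=CLOSED
  event#14 t=34ms outcome=F: state=OPEN
  event#15 t=35ms outcome=S: state=OPEN
  event#16 t=38ms outcome=S: state=OPEN
  event#17 t=42ms outcome=S: state=CLOSED
  event#18 t=45ms outcome=F: state=CLOSED
  event#19 t=49ms outcome=F: state=CLOSED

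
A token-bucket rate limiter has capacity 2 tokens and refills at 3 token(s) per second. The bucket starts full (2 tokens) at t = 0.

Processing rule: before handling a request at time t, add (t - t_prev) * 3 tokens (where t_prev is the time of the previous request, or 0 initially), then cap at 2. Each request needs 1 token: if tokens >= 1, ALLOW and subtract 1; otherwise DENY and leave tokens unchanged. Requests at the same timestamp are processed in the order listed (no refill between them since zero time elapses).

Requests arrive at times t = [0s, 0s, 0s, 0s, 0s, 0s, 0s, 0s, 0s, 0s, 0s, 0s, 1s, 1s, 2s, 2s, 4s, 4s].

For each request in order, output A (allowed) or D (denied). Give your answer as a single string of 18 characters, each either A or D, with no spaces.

Answer: AADDDDDDDDDDAAAAAA

Derivation:
Simulating step by step:
  req#1 t=0s: ALLOW
  req#2 t=0s: ALLOW
  req#3 t=0s: DENY
  req#4 t=0s: DENY
  req#5 t=0s: DENY
  req#6 t=0s: DENY
  req#7 t=0s: DENY
  req#8 t=0s: DENY
  req#9 t=0s: DENY
  req#10 t=0s: DENY
  req#11 t=0s: DENY
  req#12 t=0s: DENY
  req#13 t=1s: ALLOW
  req#14 t=1s: ALLOW
  req#15 t=2s: ALLOW
  req#16 t=2s: ALLOW
  req#17 t=4s: ALLOW
  req#18 t=4s: ALLOW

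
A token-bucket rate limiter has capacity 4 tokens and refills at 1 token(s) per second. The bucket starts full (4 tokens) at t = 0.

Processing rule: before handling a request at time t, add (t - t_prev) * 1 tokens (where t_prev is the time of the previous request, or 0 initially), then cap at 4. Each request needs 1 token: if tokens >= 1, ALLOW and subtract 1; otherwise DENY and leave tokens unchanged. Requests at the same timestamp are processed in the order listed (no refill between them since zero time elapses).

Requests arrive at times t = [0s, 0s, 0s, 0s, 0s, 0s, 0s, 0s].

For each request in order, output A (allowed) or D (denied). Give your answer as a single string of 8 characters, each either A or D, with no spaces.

Answer: AAAADDDD

Derivation:
Simulating step by step:
  req#1 t=0s: ALLOW
  req#2 t=0s: ALLOW
  req#3 t=0s: ALLOW
  req#4 t=0s: ALLOW
  req#5 t=0s: DENY
  req#6 t=0s: DENY
  req#7 t=0s: DENY
  req#8 t=0s: DENY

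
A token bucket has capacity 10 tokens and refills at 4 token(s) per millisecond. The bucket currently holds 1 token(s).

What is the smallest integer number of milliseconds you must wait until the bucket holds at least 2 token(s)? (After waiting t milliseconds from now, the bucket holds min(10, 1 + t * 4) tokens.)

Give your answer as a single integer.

Answer: 1

Derivation:
Need 1 + t * 4 >= 2, so t >= 1/4.
Smallest integer t = ceil(1/4) = 1.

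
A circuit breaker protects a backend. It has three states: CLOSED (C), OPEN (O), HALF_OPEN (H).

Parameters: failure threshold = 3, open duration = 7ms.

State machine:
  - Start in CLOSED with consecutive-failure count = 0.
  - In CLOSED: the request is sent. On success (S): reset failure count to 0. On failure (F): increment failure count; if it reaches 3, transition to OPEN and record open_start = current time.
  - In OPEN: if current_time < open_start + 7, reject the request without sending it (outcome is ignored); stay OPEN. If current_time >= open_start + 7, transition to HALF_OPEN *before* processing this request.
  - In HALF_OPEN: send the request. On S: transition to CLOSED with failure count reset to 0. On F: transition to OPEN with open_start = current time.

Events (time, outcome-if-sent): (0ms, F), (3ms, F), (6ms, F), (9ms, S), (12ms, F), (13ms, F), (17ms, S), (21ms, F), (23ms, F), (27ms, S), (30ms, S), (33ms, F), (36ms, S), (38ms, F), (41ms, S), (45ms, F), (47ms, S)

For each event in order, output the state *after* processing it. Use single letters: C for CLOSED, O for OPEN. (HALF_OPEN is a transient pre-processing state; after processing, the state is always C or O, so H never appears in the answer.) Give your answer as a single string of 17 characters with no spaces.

State after each event:
  event#1 t=0ms outcome=F: state=CLOSED
  event#2 t=3ms outcome=F: state=CLOSED
  event#3 t=6ms outcome=F: state=OPEN
  event#4 t=9ms outcome=S: state=OPEN
  event#5 t=12ms outcome=F: state=OPEN
  event#6 t=13ms outcome=F: state=OPEN
  event#7 t=17ms outcome=S: state=OPEN
  event#8 t=21ms outcome=F: state=OPEN
  event#9 t=23ms outcome=F: state=OPEN
  event#10 t=27ms outcome=S: state=OPEN
  event#11 t=30ms outcome=S: state=CLOSED
  event#12 t=33ms outcome=F: state=CLOSED
  event#13 t=36ms outcome=S: state=CLOSED
  event#14 t=38ms outcome=F: state=CLOSED
  event#15 t=41ms outcome=S: state=CLOSED
  event#16 t=45ms outcome=F: state=CLOSED
  event#17 t=47ms outcome=S: state=CLOSED

Answer: CCOOOOOOOOCCCCCCC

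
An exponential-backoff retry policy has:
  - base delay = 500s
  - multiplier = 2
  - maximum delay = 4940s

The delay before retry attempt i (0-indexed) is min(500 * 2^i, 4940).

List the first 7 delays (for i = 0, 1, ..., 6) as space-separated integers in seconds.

Computing each delay:
  i=0: min(500*2^0, 4940) = 500
  i=1: min(500*2^1, 4940) = 1000
  i=2: min(500*2^2, 4940) = 2000
  i=3: min(500*2^3, 4940) = 4000
  i=4: min(500*2^4, 4940) = 4940
  i=5: min(500*2^5, 4940) = 4940
  i=6: min(500*2^6, 4940) = 4940

Answer: 500 1000 2000 4000 4940 4940 4940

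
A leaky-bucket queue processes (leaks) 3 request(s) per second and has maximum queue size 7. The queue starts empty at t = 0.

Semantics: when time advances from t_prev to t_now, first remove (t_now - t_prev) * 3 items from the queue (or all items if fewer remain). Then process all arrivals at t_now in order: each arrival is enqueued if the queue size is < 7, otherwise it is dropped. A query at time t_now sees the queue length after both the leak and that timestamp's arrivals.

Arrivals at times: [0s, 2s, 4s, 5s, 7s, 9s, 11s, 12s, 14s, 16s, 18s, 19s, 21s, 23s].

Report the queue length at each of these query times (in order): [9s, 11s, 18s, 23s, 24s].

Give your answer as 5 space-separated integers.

Queue lengths at query times:
  query t=9s: backlog = 1
  query t=11s: backlog = 1
  query t=18s: backlog = 1
  query t=23s: backlog = 1
  query t=24s: backlog = 0

Answer: 1 1 1 1 0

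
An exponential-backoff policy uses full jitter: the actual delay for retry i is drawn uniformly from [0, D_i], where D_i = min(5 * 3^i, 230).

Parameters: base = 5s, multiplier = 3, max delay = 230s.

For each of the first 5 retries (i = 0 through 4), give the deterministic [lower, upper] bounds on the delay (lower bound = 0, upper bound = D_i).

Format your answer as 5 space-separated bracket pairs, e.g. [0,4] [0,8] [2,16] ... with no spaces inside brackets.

Answer: [0,5] [0,15] [0,45] [0,135] [0,230]

Derivation:
Computing bounds per retry:
  i=0: D_i=min(5*3^0,230)=5, bounds=[0,5]
  i=1: D_i=min(5*3^1,230)=15, bounds=[0,15]
  i=2: D_i=min(5*3^2,230)=45, bounds=[0,45]
  i=3: D_i=min(5*3^3,230)=135, bounds=[0,135]
  i=4: D_i=min(5*3^4,230)=230, bounds=[0,230]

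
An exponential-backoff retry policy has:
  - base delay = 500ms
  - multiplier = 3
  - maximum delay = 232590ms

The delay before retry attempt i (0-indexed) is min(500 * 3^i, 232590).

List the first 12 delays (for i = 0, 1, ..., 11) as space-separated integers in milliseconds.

Answer: 500 1500 4500 13500 40500 121500 232590 232590 232590 232590 232590 232590

Derivation:
Computing each delay:
  i=0: min(500*3^0, 232590) = 500
  i=1: min(500*3^1, 232590) = 1500
  i=2: min(500*3^2, 232590) = 4500
  i=3: min(500*3^3, 232590) = 13500
  i=4: min(500*3^4, 232590) = 40500
  i=5: min(500*3^5, 232590) = 121500
  i=6: min(500*3^6, 232590) = 232590
  i=7: min(500*3^7, 232590) = 232590
  i=8: min(500*3^8, 232590) = 232590
  i=9: min(500*3^9, 232590) = 232590
  i=10: min(500*3^10, 232590) = 232590
  i=11: min(500*3^11, 232590) = 232590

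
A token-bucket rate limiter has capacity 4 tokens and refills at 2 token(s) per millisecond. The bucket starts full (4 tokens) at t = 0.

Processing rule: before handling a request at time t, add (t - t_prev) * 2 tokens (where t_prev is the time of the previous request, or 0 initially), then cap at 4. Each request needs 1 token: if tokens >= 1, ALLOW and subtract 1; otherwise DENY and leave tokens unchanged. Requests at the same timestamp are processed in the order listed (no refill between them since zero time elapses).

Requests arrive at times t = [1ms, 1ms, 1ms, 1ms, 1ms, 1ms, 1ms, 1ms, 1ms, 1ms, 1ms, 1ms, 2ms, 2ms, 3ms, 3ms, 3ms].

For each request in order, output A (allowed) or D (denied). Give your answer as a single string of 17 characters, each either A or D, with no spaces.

Answer: AAAADDDDDDDDAAAAD

Derivation:
Simulating step by step:
  req#1 t=1ms: ALLOW
  req#2 t=1ms: ALLOW
  req#3 t=1ms: ALLOW
  req#4 t=1ms: ALLOW
  req#5 t=1ms: DENY
  req#6 t=1ms: DENY
  req#7 t=1ms: DENY
  req#8 t=1ms: DENY
  req#9 t=1ms: DENY
  req#10 t=1ms: DENY
  req#11 t=1ms: DENY
  req#12 t=1ms: DENY
  req#13 t=2ms: ALLOW
  req#14 t=2ms: ALLOW
  req#15 t=3ms: ALLOW
  req#16 t=3ms: ALLOW
  req#17 t=3ms: DENY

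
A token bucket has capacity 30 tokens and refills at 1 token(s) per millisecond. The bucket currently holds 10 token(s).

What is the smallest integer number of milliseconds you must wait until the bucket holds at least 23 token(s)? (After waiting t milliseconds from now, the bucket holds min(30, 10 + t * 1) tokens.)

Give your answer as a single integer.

Answer: 13

Derivation:
Need 10 + t * 1 >= 23, so t >= 13/1.
Smallest integer t = ceil(13/1) = 13.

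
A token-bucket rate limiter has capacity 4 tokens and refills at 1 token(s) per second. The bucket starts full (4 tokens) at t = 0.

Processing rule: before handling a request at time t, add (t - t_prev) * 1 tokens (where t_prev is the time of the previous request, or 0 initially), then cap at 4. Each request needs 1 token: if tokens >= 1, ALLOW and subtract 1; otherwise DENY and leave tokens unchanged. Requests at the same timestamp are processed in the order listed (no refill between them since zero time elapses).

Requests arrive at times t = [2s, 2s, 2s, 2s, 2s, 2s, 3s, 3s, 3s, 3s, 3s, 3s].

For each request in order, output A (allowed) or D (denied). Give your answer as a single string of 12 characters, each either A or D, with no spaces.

Simulating step by step:
  req#1 t=2s: ALLOW
  req#2 t=2s: ALLOW
  req#3 t=2s: ALLOW
  req#4 t=2s: ALLOW
  req#5 t=2s: DENY
  req#6 t=2s: DENY
  req#7 t=3s: ALLOW
  req#8 t=3s: DENY
  req#9 t=3s: DENY
  req#10 t=3s: DENY
  req#11 t=3s: DENY
  req#12 t=3s: DENY

Answer: AAAADDADDDDD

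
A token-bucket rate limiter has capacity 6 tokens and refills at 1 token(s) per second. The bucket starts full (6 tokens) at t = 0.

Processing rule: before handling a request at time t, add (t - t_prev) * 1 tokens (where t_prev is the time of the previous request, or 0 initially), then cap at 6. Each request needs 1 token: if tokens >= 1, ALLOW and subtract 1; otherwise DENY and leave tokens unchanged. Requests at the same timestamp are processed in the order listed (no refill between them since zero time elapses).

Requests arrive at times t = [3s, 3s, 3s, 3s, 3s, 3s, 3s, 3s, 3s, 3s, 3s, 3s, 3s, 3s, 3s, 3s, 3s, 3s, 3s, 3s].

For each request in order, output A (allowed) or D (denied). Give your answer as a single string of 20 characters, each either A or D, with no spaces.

Answer: AAAAAADDDDDDDDDDDDDD

Derivation:
Simulating step by step:
  req#1 t=3s: ALLOW
  req#2 t=3s: ALLOW
  req#3 t=3s: ALLOW
  req#4 t=3s: ALLOW
  req#5 t=3s: ALLOW
  req#6 t=3s: ALLOW
  req#7 t=3s: DENY
  req#8 t=3s: DENY
  req#9 t=3s: DENY
  req#10 t=3s: DENY
  req#11 t=3s: DENY
  req#12 t=3s: DENY
  req#13 t=3s: DENY
  req#14 t=3s: DENY
  req#15 t=3s: DENY
  req#16 t=3s: DENY
  req#17 t=3s: DENY
  req#18 t=3s: DENY
  req#19 t=3s: DENY
  req#20 t=3s: DENY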